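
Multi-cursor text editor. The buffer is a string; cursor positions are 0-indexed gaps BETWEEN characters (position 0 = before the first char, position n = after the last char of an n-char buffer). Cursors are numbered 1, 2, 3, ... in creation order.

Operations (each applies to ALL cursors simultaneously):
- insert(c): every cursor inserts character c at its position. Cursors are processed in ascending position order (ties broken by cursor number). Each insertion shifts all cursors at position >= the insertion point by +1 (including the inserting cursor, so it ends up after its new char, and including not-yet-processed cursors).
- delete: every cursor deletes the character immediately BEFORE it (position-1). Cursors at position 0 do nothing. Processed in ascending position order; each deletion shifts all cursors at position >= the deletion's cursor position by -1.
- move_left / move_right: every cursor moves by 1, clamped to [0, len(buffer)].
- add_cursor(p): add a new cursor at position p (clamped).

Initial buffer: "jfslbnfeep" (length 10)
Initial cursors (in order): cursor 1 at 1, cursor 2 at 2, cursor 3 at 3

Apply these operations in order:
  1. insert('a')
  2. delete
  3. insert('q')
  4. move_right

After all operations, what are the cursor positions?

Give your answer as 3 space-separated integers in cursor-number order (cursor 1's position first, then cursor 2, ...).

Answer: 3 5 7

Derivation:
After op 1 (insert('a')): buffer="jafasalbnfeep" (len 13), cursors c1@2 c2@4 c3@6, authorship .1.2.3.......
After op 2 (delete): buffer="jfslbnfeep" (len 10), cursors c1@1 c2@2 c3@3, authorship ..........
After op 3 (insert('q')): buffer="jqfqsqlbnfeep" (len 13), cursors c1@2 c2@4 c3@6, authorship .1.2.3.......
After op 4 (move_right): buffer="jqfqsqlbnfeep" (len 13), cursors c1@3 c2@5 c3@7, authorship .1.2.3.......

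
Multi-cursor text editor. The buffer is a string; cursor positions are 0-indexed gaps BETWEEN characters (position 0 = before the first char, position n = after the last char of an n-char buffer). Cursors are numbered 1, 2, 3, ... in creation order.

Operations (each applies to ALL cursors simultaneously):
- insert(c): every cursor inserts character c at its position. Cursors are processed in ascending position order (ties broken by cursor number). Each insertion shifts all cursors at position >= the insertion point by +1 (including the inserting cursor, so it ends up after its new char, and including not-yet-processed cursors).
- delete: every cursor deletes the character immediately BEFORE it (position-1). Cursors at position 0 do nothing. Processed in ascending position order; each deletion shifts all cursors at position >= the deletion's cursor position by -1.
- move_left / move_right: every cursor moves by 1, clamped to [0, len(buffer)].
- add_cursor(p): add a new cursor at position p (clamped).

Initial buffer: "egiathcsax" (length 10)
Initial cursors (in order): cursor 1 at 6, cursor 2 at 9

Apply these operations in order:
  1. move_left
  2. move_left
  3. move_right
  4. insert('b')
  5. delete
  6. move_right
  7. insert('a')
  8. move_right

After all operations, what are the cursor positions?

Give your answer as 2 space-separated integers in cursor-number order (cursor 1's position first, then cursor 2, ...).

After op 1 (move_left): buffer="egiathcsax" (len 10), cursors c1@5 c2@8, authorship ..........
After op 2 (move_left): buffer="egiathcsax" (len 10), cursors c1@4 c2@7, authorship ..........
After op 3 (move_right): buffer="egiathcsax" (len 10), cursors c1@5 c2@8, authorship ..........
After op 4 (insert('b')): buffer="egiatbhcsbax" (len 12), cursors c1@6 c2@10, authorship .....1...2..
After op 5 (delete): buffer="egiathcsax" (len 10), cursors c1@5 c2@8, authorship ..........
After op 6 (move_right): buffer="egiathcsax" (len 10), cursors c1@6 c2@9, authorship ..........
After op 7 (insert('a')): buffer="egiathacsaax" (len 12), cursors c1@7 c2@11, authorship ......1...2.
After op 8 (move_right): buffer="egiathacsaax" (len 12), cursors c1@8 c2@12, authorship ......1...2.

Answer: 8 12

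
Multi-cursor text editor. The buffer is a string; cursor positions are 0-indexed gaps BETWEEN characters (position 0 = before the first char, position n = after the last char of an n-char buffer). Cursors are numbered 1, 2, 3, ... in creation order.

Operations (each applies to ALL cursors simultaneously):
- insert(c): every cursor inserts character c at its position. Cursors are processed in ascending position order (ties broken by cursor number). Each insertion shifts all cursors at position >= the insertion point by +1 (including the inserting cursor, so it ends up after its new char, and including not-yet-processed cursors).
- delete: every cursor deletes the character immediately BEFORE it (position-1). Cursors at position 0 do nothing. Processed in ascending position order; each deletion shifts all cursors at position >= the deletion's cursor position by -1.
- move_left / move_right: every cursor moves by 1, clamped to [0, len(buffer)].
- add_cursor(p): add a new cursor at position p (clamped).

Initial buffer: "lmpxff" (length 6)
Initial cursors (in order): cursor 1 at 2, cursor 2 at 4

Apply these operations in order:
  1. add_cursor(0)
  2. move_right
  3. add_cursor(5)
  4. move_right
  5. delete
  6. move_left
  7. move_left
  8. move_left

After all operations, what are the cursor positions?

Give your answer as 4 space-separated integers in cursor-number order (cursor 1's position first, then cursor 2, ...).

After op 1 (add_cursor(0)): buffer="lmpxff" (len 6), cursors c3@0 c1@2 c2@4, authorship ......
After op 2 (move_right): buffer="lmpxff" (len 6), cursors c3@1 c1@3 c2@5, authorship ......
After op 3 (add_cursor(5)): buffer="lmpxff" (len 6), cursors c3@1 c1@3 c2@5 c4@5, authorship ......
After op 4 (move_right): buffer="lmpxff" (len 6), cursors c3@2 c1@4 c2@6 c4@6, authorship ......
After op 5 (delete): buffer="lp" (len 2), cursors c3@1 c1@2 c2@2 c4@2, authorship ..
After op 6 (move_left): buffer="lp" (len 2), cursors c3@0 c1@1 c2@1 c4@1, authorship ..
After op 7 (move_left): buffer="lp" (len 2), cursors c1@0 c2@0 c3@0 c4@0, authorship ..
After op 8 (move_left): buffer="lp" (len 2), cursors c1@0 c2@0 c3@0 c4@0, authorship ..

Answer: 0 0 0 0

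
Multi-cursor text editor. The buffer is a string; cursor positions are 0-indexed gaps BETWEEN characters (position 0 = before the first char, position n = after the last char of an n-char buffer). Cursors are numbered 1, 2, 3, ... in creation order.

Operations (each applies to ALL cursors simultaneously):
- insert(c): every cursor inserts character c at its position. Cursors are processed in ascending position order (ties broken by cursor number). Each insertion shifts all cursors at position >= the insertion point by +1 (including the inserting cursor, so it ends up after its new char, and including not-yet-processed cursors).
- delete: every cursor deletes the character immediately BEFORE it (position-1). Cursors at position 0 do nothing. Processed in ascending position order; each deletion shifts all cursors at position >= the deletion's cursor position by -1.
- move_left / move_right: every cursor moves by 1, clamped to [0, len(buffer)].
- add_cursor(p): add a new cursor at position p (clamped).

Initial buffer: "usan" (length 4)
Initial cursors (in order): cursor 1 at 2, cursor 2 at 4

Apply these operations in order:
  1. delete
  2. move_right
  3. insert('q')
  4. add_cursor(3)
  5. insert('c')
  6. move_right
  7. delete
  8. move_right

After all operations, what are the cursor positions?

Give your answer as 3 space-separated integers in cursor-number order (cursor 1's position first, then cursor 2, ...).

Answer: 4 4 4

Derivation:
After op 1 (delete): buffer="ua" (len 2), cursors c1@1 c2@2, authorship ..
After op 2 (move_right): buffer="ua" (len 2), cursors c1@2 c2@2, authorship ..
After op 3 (insert('q')): buffer="uaqq" (len 4), cursors c1@4 c2@4, authorship ..12
After op 4 (add_cursor(3)): buffer="uaqq" (len 4), cursors c3@3 c1@4 c2@4, authorship ..12
After op 5 (insert('c')): buffer="uaqcqcc" (len 7), cursors c3@4 c1@7 c2@7, authorship ..13212
After op 6 (move_right): buffer="uaqcqcc" (len 7), cursors c3@5 c1@7 c2@7, authorship ..13212
After op 7 (delete): buffer="uaqc" (len 4), cursors c1@4 c2@4 c3@4, authorship ..13
After op 8 (move_right): buffer="uaqc" (len 4), cursors c1@4 c2@4 c3@4, authorship ..13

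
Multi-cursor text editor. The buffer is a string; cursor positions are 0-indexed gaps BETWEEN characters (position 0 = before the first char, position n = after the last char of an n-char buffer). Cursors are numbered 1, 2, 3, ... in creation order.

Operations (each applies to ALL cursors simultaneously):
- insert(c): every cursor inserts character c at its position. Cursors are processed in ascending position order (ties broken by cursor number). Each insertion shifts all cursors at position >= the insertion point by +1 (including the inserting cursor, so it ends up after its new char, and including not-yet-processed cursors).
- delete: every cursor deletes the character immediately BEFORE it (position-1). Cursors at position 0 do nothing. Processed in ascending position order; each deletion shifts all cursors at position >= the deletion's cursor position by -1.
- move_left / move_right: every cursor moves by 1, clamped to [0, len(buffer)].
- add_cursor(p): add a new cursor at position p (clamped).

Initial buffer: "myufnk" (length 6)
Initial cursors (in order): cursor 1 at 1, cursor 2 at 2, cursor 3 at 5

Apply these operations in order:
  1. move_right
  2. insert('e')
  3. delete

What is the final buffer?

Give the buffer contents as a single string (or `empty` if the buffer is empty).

After op 1 (move_right): buffer="myufnk" (len 6), cursors c1@2 c2@3 c3@6, authorship ......
After op 2 (insert('e')): buffer="myeuefnke" (len 9), cursors c1@3 c2@5 c3@9, authorship ..1.2...3
After op 3 (delete): buffer="myufnk" (len 6), cursors c1@2 c2@3 c3@6, authorship ......

Answer: myufnk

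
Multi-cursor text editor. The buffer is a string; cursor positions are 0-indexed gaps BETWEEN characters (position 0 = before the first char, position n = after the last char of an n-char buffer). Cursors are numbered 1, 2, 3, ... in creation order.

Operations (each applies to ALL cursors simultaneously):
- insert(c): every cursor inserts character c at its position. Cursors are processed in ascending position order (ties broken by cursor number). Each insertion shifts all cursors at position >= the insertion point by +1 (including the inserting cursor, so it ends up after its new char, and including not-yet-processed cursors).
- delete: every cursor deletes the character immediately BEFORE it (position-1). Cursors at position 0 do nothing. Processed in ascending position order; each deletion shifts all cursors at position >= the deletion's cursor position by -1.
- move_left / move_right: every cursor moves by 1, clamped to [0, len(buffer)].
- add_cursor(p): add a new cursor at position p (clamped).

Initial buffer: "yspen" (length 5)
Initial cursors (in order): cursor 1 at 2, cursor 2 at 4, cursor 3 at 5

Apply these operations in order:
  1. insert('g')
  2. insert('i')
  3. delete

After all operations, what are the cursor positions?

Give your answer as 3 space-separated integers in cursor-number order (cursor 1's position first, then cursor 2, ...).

Answer: 3 6 8

Derivation:
After op 1 (insert('g')): buffer="ysgpegng" (len 8), cursors c1@3 c2@6 c3@8, authorship ..1..2.3
After op 2 (insert('i')): buffer="ysgipegingi" (len 11), cursors c1@4 c2@8 c3@11, authorship ..11..22.33
After op 3 (delete): buffer="ysgpegng" (len 8), cursors c1@3 c2@6 c3@8, authorship ..1..2.3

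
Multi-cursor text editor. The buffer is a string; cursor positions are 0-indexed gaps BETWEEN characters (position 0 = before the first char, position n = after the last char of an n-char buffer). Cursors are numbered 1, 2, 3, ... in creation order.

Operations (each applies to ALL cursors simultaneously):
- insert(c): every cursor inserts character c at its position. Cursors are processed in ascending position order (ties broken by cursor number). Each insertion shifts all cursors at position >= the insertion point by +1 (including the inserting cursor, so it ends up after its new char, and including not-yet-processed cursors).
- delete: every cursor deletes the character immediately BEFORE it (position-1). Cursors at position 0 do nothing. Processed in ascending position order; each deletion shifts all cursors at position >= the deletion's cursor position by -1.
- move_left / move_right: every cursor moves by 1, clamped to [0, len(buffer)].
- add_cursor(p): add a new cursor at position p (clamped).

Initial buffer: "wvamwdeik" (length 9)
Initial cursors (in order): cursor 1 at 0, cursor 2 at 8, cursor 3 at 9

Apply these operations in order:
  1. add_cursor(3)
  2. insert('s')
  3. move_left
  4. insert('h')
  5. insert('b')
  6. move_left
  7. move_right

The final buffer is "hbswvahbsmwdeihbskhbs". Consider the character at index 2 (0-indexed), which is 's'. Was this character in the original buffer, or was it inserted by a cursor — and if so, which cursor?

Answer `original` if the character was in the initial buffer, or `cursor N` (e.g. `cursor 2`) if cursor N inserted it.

After op 1 (add_cursor(3)): buffer="wvamwdeik" (len 9), cursors c1@0 c4@3 c2@8 c3@9, authorship .........
After op 2 (insert('s')): buffer="swvasmwdeisks" (len 13), cursors c1@1 c4@5 c2@11 c3@13, authorship 1...4.....2.3
After op 3 (move_left): buffer="swvasmwdeisks" (len 13), cursors c1@0 c4@4 c2@10 c3@12, authorship 1...4.....2.3
After op 4 (insert('h')): buffer="hswvahsmwdeihskhs" (len 17), cursors c1@1 c4@6 c2@13 c3@16, authorship 11...44.....22.33
After op 5 (insert('b')): buffer="hbswvahbsmwdeihbskhbs" (len 21), cursors c1@2 c4@8 c2@16 c3@20, authorship 111...444.....222.333
After op 6 (move_left): buffer="hbswvahbsmwdeihbskhbs" (len 21), cursors c1@1 c4@7 c2@15 c3@19, authorship 111...444.....222.333
After op 7 (move_right): buffer="hbswvahbsmwdeihbskhbs" (len 21), cursors c1@2 c4@8 c2@16 c3@20, authorship 111...444.....222.333
Authorship (.=original, N=cursor N): 1 1 1 . . . 4 4 4 . . . . . 2 2 2 . 3 3 3
Index 2: author = 1

Answer: cursor 1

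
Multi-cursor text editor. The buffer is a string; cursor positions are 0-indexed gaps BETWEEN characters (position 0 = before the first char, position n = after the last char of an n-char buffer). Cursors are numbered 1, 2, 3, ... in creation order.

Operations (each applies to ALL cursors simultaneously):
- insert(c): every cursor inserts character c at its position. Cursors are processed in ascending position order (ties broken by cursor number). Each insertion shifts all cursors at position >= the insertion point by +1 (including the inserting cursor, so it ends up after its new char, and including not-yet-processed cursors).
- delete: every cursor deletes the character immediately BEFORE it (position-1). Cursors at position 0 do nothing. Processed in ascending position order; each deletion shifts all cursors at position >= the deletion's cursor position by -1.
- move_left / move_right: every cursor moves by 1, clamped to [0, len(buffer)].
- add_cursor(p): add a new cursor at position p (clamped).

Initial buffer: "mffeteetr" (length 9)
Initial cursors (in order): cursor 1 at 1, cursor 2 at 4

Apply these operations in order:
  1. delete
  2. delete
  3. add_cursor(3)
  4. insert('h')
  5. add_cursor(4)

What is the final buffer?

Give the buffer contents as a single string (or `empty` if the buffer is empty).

After op 1 (delete): buffer="ffteetr" (len 7), cursors c1@0 c2@2, authorship .......
After op 2 (delete): buffer="fteetr" (len 6), cursors c1@0 c2@1, authorship ......
After op 3 (add_cursor(3)): buffer="fteetr" (len 6), cursors c1@0 c2@1 c3@3, authorship ......
After op 4 (insert('h')): buffer="hfhtehetr" (len 9), cursors c1@1 c2@3 c3@6, authorship 1.2..3...
After op 5 (add_cursor(4)): buffer="hfhtehetr" (len 9), cursors c1@1 c2@3 c4@4 c3@6, authorship 1.2..3...

Answer: hfhtehetr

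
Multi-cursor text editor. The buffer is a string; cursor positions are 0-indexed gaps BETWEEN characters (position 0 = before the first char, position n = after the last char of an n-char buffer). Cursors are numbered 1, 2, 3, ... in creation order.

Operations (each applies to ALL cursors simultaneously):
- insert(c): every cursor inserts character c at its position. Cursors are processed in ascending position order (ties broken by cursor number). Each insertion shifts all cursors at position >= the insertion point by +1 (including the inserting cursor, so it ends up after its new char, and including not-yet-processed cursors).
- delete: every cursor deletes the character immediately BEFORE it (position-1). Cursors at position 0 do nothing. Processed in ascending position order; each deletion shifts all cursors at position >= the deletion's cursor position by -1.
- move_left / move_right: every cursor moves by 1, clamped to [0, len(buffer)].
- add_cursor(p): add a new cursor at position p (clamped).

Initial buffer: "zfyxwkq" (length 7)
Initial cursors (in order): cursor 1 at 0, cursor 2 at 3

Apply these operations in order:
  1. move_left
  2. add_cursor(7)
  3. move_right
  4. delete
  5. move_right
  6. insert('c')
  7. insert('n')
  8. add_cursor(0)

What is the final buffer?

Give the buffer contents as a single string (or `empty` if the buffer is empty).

After op 1 (move_left): buffer="zfyxwkq" (len 7), cursors c1@0 c2@2, authorship .......
After op 2 (add_cursor(7)): buffer="zfyxwkq" (len 7), cursors c1@0 c2@2 c3@7, authorship .......
After op 3 (move_right): buffer="zfyxwkq" (len 7), cursors c1@1 c2@3 c3@7, authorship .......
After op 4 (delete): buffer="fxwk" (len 4), cursors c1@0 c2@1 c3@4, authorship ....
After op 5 (move_right): buffer="fxwk" (len 4), cursors c1@1 c2@2 c3@4, authorship ....
After op 6 (insert('c')): buffer="fcxcwkc" (len 7), cursors c1@2 c2@4 c3@7, authorship .1.2..3
After op 7 (insert('n')): buffer="fcnxcnwkcn" (len 10), cursors c1@3 c2@6 c3@10, authorship .11.22..33
After op 8 (add_cursor(0)): buffer="fcnxcnwkcn" (len 10), cursors c4@0 c1@3 c2@6 c3@10, authorship .11.22..33

Answer: fcnxcnwkcn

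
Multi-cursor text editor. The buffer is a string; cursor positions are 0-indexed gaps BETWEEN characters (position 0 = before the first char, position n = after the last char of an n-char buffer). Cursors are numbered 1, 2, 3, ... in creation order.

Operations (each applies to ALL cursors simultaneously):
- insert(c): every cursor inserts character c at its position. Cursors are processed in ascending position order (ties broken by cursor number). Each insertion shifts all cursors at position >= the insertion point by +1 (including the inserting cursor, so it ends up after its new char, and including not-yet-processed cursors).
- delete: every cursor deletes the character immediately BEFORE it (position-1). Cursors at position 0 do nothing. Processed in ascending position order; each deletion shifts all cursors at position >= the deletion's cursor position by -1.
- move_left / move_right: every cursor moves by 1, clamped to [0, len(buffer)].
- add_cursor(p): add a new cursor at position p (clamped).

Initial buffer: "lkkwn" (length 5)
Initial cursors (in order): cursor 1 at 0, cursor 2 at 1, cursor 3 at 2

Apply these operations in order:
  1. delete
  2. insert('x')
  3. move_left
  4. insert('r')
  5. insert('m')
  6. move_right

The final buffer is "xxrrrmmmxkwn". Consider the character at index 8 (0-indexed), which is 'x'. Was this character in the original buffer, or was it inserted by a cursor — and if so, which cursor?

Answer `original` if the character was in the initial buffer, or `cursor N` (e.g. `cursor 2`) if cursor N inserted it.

Answer: cursor 3

Derivation:
After op 1 (delete): buffer="kwn" (len 3), cursors c1@0 c2@0 c3@0, authorship ...
After op 2 (insert('x')): buffer="xxxkwn" (len 6), cursors c1@3 c2@3 c3@3, authorship 123...
After op 3 (move_left): buffer="xxxkwn" (len 6), cursors c1@2 c2@2 c3@2, authorship 123...
After op 4 (insert('r')): buffer="xxrrrxkwn" (len 9), cursors c1@5 c2@5 c3@5, authorship 121233...
After op 5 (insert('m')): buffer="xxrrrmmmxkwn" (len 12), cursors c1@8 c2@8 c3@8, authorship 121231233...
After op 6 (move_right): buffer="xxrrrmmmxkwn" (len 12), cursors c1@9 c2@9 c3@9, authorship 121231233...
Authorship (.=original, N=cursor N): 1 2 1 2 3 1 2 3 3 . . .
Index 8: author = 3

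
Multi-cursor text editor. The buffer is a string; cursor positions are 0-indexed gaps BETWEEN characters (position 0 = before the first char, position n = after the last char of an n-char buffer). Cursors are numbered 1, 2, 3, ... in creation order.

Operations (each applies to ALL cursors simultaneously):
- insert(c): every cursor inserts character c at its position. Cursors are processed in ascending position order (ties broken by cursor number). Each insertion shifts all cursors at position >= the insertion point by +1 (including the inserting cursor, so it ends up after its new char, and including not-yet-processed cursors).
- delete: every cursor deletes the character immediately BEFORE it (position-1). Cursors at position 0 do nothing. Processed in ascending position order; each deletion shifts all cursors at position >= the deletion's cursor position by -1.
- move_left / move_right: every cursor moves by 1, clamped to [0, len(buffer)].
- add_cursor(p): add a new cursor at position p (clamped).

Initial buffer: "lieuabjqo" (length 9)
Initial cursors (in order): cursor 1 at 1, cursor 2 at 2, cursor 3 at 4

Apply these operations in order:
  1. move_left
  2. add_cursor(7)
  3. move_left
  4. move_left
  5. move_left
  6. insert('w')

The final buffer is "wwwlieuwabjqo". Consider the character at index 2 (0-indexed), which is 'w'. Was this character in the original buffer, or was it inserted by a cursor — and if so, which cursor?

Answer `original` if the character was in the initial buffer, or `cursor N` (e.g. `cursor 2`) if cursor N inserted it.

After op 1 (move_left): buffer="lieuabjqo" (len 9), cursors c1@0 c2@1 c3@3, authorship .........
After op 2 (add_cursor(7)): buffer="lieuabjqo" (len 9), cursors c1@0 c2@1 c3@3 c4@7, authorship .........
After op 3 (move_left): buffer="lieuabjqo" (len 9), cursors c1@0 c2@0 c3@2 c4@6, authorship .........
After op 4 (move_left): buffer="lieuabjqo" (len 9), cursors c1@0 c2@0 c3@1 c4@5, authorship .........
After op 5 (move_left): buffer="lieuabjqo" (len 9), cursors c1@0 c2@0 c3@0 c4@4, authorship .........
After op 6 (insert('w')): buffer="wwwlieuwabjqo" (len 13), cursors c1@3 c2@3 c3@3 c4@8, authorship 123....4.....
Authorship (.=original, N=cursor N): 1 2 3 . . . . 4 . . . . .
Index 2: author = 3

Answer: cursor 3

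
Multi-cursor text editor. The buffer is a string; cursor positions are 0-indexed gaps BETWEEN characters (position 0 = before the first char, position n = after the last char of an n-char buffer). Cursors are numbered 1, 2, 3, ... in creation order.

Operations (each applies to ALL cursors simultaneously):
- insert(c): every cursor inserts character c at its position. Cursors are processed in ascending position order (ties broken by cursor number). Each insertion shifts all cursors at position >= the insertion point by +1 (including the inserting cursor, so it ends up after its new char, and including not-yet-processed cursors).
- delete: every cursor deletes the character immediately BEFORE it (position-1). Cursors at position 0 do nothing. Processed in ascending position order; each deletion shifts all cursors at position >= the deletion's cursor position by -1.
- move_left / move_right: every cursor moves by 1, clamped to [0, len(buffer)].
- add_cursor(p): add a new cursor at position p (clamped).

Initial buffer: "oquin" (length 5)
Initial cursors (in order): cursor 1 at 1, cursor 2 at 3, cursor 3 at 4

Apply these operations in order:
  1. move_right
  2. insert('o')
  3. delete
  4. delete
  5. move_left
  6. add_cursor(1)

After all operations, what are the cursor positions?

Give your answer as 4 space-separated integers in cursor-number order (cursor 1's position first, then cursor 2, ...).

Answer: 0 1 1 1

Derivation:
After op 1 (move_right): buffer="oquin" (len 5), cursors c1@2 c2@4 c3@5, authorship .....
After op 2 (insert('o')): buffer="oqouiono" (len 8), cursors c1@3 c2@6 c3@8, authorship ..1..2.3
After op 3 (delete): buffer="oquin" (len 5), cursors c1@2 c2@4 c3@5, authorship .....
After op 4 (delete): buffer="ou" (len 2), cursors c1@1 c2@2 c3@2, authorship ..
After op 5 (move_left): buffer="ou" (len 2), cursors c1@0 c2@1 c3@1, authorship ..
After op 6 (add_cursor(1)): buffer="ou" (len 2), cursors c1@0 c2@1 c3@1 c4@1, authorship ..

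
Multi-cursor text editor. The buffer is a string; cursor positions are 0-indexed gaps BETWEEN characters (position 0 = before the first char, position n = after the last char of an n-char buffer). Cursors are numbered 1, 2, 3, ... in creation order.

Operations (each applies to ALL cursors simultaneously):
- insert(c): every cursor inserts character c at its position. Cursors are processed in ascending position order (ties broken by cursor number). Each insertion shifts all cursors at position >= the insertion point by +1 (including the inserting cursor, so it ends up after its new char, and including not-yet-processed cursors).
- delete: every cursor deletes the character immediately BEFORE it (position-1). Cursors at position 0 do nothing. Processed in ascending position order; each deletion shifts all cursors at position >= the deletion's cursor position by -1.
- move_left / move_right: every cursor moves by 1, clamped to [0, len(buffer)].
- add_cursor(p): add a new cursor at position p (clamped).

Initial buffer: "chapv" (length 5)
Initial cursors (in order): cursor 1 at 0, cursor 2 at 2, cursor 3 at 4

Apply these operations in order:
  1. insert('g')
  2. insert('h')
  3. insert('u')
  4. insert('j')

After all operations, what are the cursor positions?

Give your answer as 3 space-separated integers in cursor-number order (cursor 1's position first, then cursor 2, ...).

Answer: 4 10 16

Derivation:
After op 1 (insert('g')): buffer="gchgapgv" (len 8), cursors c1@1 c2@4 c3@7, authorship 1..2..3.
After op 2 (insert('h')): buffer="ghchghapghv" (len 11), cursors c1@2 c2@6 c3@10, authorship 11..22..33.
After op 3 (insert('u')): buffer="ghuchghuapghuv" (len 14), cursors c1@3 c2@8 c3@13, authorship 111..222..333.
After op 4 (insert('j')): buffer="ghujchghujapghujv" (len 17), cursors c1@4 c2@10 c3@16, authorship 1111..2222..3333.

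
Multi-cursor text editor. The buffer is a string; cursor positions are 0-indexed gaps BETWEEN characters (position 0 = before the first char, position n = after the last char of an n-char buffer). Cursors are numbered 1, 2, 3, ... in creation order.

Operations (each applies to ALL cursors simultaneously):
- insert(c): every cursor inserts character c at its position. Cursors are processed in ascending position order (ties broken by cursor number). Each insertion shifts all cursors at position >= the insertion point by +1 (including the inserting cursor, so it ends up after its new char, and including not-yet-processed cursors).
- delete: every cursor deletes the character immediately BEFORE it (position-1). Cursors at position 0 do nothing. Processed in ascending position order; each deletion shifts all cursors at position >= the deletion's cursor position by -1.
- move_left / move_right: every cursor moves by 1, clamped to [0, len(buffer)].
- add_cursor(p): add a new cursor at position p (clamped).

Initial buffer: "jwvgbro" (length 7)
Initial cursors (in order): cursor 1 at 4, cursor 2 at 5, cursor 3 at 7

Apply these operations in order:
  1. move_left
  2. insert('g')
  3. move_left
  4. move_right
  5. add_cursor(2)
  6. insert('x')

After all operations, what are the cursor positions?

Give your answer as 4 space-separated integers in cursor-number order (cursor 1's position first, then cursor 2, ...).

After op 1 (move_left): buffer="jwvgbro" (len 7), cursors c1@3 c2@4 c3@6, authorship .......
After op 2 (insert('g')): buffer="jwvgggbrgo" (len 10), cursors c1@4 c2@6 c3@9, authorship ...1.2..3.
After op 3 (move_left): buffer="jwvgggbrgo" (len 10), cursors c1@3 c2@5 c3@8, authorship ...1.2..3.
After op 4 (move_right): buffer="jwvgggbrgo" (len 10), cursors c1@4 c2@6 c3@9, authorship ...1.2..3.
After op 5 (add_cursor(2)): buffer="jwvgggbrgo" (len 10), cursors c4@2 c1@4 c2@6 c3@9, authorship ...1.2..3.
After op 6 (insert('x')): buffer="jwxvgxggxbrgxo" (len 14), cursors c4@3 c1@6 c2@9 c3@13, authorship ..4.11.22..33.

Answer: 6 9 13 3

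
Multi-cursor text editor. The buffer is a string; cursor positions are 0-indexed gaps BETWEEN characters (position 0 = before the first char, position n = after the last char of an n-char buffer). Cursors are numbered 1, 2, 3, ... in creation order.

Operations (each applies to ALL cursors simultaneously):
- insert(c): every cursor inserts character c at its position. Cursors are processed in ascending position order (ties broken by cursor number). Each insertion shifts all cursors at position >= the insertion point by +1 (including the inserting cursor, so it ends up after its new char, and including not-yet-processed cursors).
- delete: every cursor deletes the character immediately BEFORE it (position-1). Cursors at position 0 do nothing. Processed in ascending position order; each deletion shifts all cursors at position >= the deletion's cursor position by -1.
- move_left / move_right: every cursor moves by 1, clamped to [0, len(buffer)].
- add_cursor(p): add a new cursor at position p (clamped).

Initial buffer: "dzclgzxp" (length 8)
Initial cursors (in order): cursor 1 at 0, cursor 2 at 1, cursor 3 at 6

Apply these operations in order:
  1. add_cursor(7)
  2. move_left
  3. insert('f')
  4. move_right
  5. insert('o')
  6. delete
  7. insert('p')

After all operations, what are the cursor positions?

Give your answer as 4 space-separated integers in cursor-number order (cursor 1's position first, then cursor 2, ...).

Answer: 5 5 12 15

Derivation:
After op 1 (add_cursor(7)): buffer="dzclgzxp" (len 8), cursors c1@0 c2@1 c3@6 c4@7, authorship ........
After op 2 (move_left): buffer="dzclgzxp" (len 8), cursors c1@0 c2@0 c3@5 c4@6, authorship ........
After op 3 (insert('f')): buffer="ffdzclgfzfxp" (len 12), cursors c1@2 c2@2 c3@8 c4@10, authorship 12.....3.4..
After op 4 (move_right): buffer="ffdzclgfzfxp" (len 12), cursors c1@3 c2@3 c3@9 c4@11, authorship 12.....3.4..
After op 5 (insert('o')): buffer="ffdoozclgfzofxop" (len 16), cursors c1@5 c2@5 c3@12 c4@15, authorship 12.12....3.34.4.
After op 6 (delete): buffer="ffdzclgfzfxp" (len 12), cursors c1@3 c2@3 c3@9 c4@11, authorship 12.....3.4..
After op 7 (insert('p')): buffer="ffdppzclgfzpfxpp" (len 16), cursors c1@5 c2@5 c3@12 c4@15, authorship 12.12....3.34.4.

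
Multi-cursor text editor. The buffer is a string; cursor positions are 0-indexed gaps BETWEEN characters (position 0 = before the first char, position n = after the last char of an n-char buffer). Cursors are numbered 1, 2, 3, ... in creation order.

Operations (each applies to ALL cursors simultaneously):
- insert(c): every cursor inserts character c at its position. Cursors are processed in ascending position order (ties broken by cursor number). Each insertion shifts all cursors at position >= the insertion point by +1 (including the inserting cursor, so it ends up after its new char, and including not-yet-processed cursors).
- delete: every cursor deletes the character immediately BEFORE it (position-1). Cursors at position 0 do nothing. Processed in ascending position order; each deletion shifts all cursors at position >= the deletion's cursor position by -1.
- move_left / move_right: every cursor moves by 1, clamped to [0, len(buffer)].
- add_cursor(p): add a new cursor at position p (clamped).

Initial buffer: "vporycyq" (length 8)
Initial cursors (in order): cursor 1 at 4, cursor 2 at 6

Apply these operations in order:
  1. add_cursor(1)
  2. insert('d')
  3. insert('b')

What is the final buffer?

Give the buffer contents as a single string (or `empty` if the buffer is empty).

After op 1 (add_cursor(1)): buffer="vporycyq" (len 8), cursors c3@1 c1@4 c2@6, authorship ........
After op 2 (insert('d')): buffer="vdpordycdyq" (len 11), cursors c3@2 c1@6 c2@9, authorship .3...1..2..
After op 3 (insert('b')): buffer="vdbpordbycdbyq" (len 14), cursors c3@3 c1@8 c2@12, authorship .33...11..22..

Answer: vdbpordbycdbyq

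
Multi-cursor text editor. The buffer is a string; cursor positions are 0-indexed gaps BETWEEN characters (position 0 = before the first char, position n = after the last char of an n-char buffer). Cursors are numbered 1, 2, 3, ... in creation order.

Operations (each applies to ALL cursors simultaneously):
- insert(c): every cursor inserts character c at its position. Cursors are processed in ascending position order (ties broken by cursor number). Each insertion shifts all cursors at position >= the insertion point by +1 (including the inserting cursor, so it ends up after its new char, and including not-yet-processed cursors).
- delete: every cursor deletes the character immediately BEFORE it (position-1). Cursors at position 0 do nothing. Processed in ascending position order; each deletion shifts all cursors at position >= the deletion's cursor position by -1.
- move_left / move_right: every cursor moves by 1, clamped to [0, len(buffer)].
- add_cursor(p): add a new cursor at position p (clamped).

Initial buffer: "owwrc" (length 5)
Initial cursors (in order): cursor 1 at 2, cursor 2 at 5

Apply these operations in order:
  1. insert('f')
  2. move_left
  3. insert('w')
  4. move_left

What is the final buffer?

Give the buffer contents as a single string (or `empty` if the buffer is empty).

After op 1 (insert('f')): buffer="owfwrcf" (len 7), cursors c1@3 c2@7, authorship ..1...2
After op 2 (move_left): buffer="owfwrcf" (len 7), cursors c1@2 c2@6, authorship ..1...2
After op 3 (insert('w')): buffer="owwfwrcwf" (len 9), cursors c1@3 c2@8, authorship ..11...22
After op 4 (move_left): buffer="owwfwrcwf" (len 9), cursors c1@2 c2@7, authorship ..11...22

Answer: owwfwrcwf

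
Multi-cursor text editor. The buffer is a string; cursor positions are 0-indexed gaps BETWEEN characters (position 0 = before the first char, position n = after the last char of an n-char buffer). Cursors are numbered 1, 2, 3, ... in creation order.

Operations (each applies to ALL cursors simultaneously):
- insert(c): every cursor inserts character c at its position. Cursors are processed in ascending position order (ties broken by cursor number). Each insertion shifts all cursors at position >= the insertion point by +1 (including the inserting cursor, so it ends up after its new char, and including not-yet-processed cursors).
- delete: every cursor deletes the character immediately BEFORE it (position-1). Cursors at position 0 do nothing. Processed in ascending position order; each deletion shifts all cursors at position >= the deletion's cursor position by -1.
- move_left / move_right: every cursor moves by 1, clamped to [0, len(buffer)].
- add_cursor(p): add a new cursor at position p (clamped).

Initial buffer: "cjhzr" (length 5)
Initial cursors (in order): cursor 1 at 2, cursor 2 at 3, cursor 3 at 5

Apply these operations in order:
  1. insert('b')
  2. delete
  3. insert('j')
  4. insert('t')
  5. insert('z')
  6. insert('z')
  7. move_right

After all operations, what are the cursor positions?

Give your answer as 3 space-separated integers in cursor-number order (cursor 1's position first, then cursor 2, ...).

After op 1 (insert('b')): buffer="cjbhbzrb" (len 8), cursors c1@3 c2@5 c3@8, authorship ..1.2..3
After op 2 (delete): buffer="cjhzr" (len 5), cursors c1@2 c2@3 c3@5, authorship .....
After op 3 (insert('j')): buffer="cjjhjzrj" (len 8), cursors c1@3 c2@5 c3@8, authorship ..1.2..3
After op 4 (insert('t')): buffer="cjjthjtzrjt" (len 11), cursors c1@4 c2@7 c3@11, authorship ..11.22..33
After op 5 (insert('z')): buffer="cjjtzhjtzzrjtz" (len 14), cursors c1@5 c2@9 c3@14, authorship ..111.222..333
After op 6 (insert('z')): buffer="cjjtzzhjtzzzrjtzz" (len 17), cursors c1@6 c2@11 c3@17, authorship ..1111.2222..3333
After op 7 (move_right): buffer="cjjtzzhjtzzzrjtzz" (len 17), cursors c1@7 c2@12 c3@17, authorship ..1111.2222..3333

Answer: 7 12 17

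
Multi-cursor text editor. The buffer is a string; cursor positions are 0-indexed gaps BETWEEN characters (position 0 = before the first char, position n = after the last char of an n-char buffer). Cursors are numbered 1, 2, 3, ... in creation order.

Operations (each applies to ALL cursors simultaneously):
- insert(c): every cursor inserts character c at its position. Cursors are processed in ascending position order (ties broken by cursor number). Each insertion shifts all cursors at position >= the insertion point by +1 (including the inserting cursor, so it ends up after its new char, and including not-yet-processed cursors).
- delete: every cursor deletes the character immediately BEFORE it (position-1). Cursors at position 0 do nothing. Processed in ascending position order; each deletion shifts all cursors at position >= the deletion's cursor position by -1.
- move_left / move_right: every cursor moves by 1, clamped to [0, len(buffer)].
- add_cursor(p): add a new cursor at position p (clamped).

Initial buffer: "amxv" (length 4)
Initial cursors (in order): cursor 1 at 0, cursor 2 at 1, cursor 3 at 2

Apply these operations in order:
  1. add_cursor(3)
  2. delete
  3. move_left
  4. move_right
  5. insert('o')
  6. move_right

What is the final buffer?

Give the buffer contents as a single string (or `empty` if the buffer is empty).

Answer: voooo

Derivation:
After op 1 (add_cursor(3)): buffer="amxv" (len 4), cursors c1@0 c2@1 c3@2 c4@3, authorship ....
After op 2 (delete): buffer="v" (len 1), cursors c1@0 c2@0 c3@0 c4@0, authorship .
After op 3 (move_left): buffer="v" (len 1), cursors c1@0 c2@0 c3@0 c4@0, authorship .
After op 4 (move_right): buffer="v" (len 1), cursors c1@1 c2@1 c3@1 c4@1, authorship .
After op 5 (insert('o')): buffer="voooo" (len 5), cursors c1@5 c2@5 c3@5 c4@5, authorship .1234
After op 6 (move_right): buffer="voooo" (len 5), cursors c1@5 c2@5 c3@5 c4@5, authorship .1234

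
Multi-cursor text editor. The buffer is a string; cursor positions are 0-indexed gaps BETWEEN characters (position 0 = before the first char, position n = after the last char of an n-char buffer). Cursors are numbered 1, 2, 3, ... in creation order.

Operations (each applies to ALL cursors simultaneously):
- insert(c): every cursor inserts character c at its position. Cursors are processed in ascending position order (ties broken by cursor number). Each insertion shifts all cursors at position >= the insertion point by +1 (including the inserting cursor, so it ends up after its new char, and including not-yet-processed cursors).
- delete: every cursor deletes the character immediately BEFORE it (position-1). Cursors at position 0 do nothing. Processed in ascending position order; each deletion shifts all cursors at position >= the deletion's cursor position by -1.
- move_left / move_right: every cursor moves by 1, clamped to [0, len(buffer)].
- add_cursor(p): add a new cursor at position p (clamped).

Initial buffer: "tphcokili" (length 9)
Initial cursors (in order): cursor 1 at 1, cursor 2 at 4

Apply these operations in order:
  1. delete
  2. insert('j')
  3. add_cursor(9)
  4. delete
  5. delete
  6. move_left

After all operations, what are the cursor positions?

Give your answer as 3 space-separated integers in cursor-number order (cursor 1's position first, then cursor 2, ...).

Answer: 0 0 3

Derivation:
After op 1 (delete): buffer="phokili" (len 7), cursors c1@0 c2@2, authorship .......
After op 2 (insert('j')): buffer="jphjokili" (len 9), cursors c1@1 c2@4, authorship 1..2.....
After op 3 (add_cursor(9)): buffer="jphjokili" (len 9), cursors c1@1 c2@4 c3@9, authorship 1..2.....
After op 4 (delete): buffer="phokil" (len 6), cursors c1@0 c2@2 c3@6, authorship ......
After op 5 (delete): buffer="poki" (len 4), cursors c1@0 c2@1 c3@4, authorship ....
After op 6 (move_left): buffer="poki" (len 4), cursors c1@0 c2@0 c3@3, authorship ....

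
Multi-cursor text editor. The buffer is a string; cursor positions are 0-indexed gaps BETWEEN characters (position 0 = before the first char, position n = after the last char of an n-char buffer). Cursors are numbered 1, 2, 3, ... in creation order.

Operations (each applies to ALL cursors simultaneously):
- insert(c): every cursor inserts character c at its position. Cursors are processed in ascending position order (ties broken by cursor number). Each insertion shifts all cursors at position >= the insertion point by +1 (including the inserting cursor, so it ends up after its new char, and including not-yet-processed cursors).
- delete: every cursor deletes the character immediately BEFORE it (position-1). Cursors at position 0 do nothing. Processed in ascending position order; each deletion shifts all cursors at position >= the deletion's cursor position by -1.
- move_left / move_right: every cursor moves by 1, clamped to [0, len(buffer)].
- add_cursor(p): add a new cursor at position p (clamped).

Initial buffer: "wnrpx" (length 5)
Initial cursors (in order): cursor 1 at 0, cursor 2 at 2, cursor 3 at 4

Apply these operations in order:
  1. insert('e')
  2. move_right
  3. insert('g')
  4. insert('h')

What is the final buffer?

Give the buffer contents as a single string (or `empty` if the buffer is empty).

After op 1 (insert('e')): buffer="ewnerpex" (len 8), cursors c1@1 c2@4 c3@7, authorship 1..2..3.
After op 2 (move_right): buffer="ewnerpex" (len 8), cursors c1@2 c2@5 c3@8, authorship 1..2..3.
After op 3 (insert('g')): buffer="ewgnergpexg" (len 11), cursors c1@3 c2@7 c3@11, authorship 1.1.2.2.3.3
After op 4 (insert('h')): buffer="ewghnerghpexgh" (len 14), cursors c1@4 c2@9 c3@14, authorship 1.11.2.22.3.33

Answer: ewghnerghpexgh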